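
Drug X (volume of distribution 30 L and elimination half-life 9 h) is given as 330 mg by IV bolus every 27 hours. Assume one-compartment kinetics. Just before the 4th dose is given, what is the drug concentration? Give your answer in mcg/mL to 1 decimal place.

1.6 mcg/mL

f = (1/2)^(τ/t½) = (1/2)^(27/9) ≈ 0.1250.
C₀ = D/Vd = 330/30 ≈ 11.000 mcg/mL.
Before the 4th dose, 3 doses have been given. Superposition: Cmin = C₀·(f + f² + … + f^3).
≈ 11.000 × (0.1250 + 0.0156 + 0.0020) ≈ 11.000 × 0.1426 ≈ 1.569 mcg/mL.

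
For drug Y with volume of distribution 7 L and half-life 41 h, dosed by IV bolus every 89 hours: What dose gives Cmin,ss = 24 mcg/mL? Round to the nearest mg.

τ/t½ = 89/41 ≈ 2.1707, so f = (1/2)^(89/41) ≈ 0.222098.
Cmin,ss = (D/Vd)·f/(1−f), so D = Cmin,ss·Vd·(1−f)/f.
D = 24 × 7 × (1−f)/f ≈ 24 × 7 × 3.50252 ≈ 588.42 mg.

588 mg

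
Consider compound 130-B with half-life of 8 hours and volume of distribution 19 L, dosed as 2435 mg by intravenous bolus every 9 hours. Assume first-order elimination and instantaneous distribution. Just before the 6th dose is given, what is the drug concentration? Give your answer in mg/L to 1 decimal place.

f = (1/2)^(τ/t½) = (1/2)^(9/8) ≈ 0.4585.
C₀ = D/Vd = 2435/19 ≈ 128.158 mg/L.
Before the 6th dose, 5 doses have been given. Superposition: Cmin = C₀·(f + f² + … + f^5).
≈ 128.158 × (0.4585 + 0.2102 + 0.0964 + 0.0442 + 0.0203) ≈ 128.158 × 0.8296 ≈ 106.320 mg/L.

106.3 mg/L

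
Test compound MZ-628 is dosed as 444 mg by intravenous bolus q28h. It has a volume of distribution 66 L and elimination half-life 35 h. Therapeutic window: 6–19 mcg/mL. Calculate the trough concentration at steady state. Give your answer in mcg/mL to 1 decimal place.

9.1 mcg/mL

τ/t½ = 28/35 ≈ 0.8, so fraction remaining f = (1/2)^(28/35) ≈ 0.5743.
Accumulation ratio R = 1/(1 − f) ≈ 1/0.4257 ≈ 2.3491.
Each bolus raises the concentration by D/Vd = 444/66 ≈ 6.727 mcg/mL.
Steady-state peak Cmax,ss = C₀·R ≈ 6.727 × 2.3491 ≈ 15.802 mcg/mL.
Steady-state trough Cmin,ss = Cmax,ss·f ≈ 15.802 × 0.5743 ≈ 9.075 mcg/mL.
Trough 9.1 mcg/mL vs MEC 6 mcg/mL: adequate.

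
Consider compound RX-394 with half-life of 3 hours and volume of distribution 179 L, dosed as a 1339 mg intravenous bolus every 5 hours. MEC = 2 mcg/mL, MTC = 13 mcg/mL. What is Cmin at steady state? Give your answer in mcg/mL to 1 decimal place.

k = ln2/t½ = ln2/3 ≈ 0.231049 h⁻¹; fraction remaining f = e^(−kτ) = e^(−0.231049×5) ≈ 0.3150.
Accumulation ratio R = 1/(1 − f) ≈ 1/0.6850 ≈ 1.4599.
Each bolus raises the concentration by D/Vd = 1339/179 ≈ 7.480 mcg/mL.
Steady-state peak Cmax,ss = C₀·R ≈ 7.480 × 1.4599 ≈ 10.920 mcg/mL.
One interval later, Cmin,ss = Cmax,ss·e^(−kτ) ≈ 10.920 × 0.3150 ≈ 3.440 mcg/mL.
Trough 3.4 mcg/mL vs MEC 2 mcg/mL: adequate.

3.4 mcg/mL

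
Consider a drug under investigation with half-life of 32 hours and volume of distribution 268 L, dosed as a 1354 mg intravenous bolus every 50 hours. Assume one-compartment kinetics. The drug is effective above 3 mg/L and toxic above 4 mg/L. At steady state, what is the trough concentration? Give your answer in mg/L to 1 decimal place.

2.6 mg/L

Over one 50-h interval, 50/32 ≈ 1.5625 half-lives elapse, leaving f ≈ 0.3386 of each dose.
Each bolus raises the concentration by D/Vd = 1354/268 ≈ 5.052 mg/L.
Steady-state trough Cmin,ss = C₀·f/(1−f) ≈ 5.052 × 0.3386/0.6614 ≈ 2.586 mg/L.
Trough 2.6 mg/L vs MEC 3 mg/L: subtherapeutic.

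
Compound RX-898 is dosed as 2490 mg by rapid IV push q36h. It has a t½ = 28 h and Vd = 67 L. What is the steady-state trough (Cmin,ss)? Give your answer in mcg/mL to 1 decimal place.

25.8 mcg/mL

k = ln2/t½ = ln2/28 ≈ 0.024755 h⁻¹; fraction remaining f = e^(−kτ) = e^(−0.024755×36) ≈ 0.4102.
Single-dose peak C₀ = D/Vd = 2490/67 ≈ 37.164 mcg/mL.
Steady-state trough Cmin,ss = C₀·f/(1−f) ≈ 37.164 × 0.4102/0.5898 ≈ 25.847 mcg/mL.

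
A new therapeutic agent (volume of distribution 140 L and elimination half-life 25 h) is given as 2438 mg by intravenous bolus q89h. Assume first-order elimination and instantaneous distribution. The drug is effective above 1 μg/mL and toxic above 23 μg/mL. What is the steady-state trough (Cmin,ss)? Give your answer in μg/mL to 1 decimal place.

1.6 μg/mL

Over one 89-h interval, 89/25 ≈ 3.56 half-lives elapse, leaving f ≈ 0.0848 of each dose.
Each bolus raises the concentration by D/Vd = 2438/140 ≈ 17.414 μg/mL.
Steady-state trough Cmin,ss = C₀·f/(1−f) ≈ 17.414 × 0.0848/0.9152 ≈ 1.614 μg/mL.
Trough 1.6 μg/mL vs MEC 1 μg/mL: adequate.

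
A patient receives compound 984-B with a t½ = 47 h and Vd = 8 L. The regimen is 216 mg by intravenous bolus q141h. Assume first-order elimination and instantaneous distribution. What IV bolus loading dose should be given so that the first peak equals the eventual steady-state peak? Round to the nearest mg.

f = (1/2)^(141/47) ≈ 0.125000; accumulation ratio R = 1/(1−f) ≈ 1.14286.
Loading dose to hit Cmax,ss on first dose: D_load = D_maint·R ≈ 216 × 1.14286 ≈ 246.86 mg.

247 mg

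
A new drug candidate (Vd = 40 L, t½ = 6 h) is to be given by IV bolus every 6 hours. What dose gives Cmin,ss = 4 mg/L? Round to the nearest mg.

160 mg

τ/t½ = 6/6 ≈ 1, so f = (1/2)^(6/6) ≈ 0.500000.
Cmin,ss = (D/Vd)·f/(1−f), so D = Cmin,ss·Vd·(1−f)/f.
D = 4 × 40 × (1−f)/f ≈ 4 × 40 × 1.00000 ≈ 160.00 mg.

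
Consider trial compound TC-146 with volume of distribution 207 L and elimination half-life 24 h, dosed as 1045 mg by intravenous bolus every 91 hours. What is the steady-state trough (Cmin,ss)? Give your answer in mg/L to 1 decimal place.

0.4 mg/L

Over one 91-h interval, 91/24 ≈ 3.7917 half-lives elapse, leaving f ≈ 0.0722 of each dose.
Accumulation ratio R = 1/(1 − f) ≈ 1/0.9278 ≈ 1.0778.
Single-dose peak C₀ = D/Vd = 1045/207 ≈ 5.048 mg/L.
Steady-state peak Cmax,ss = C₀·R ≈ 5.048 × 1.0778 ≈ 5.441 mg/L.
Steady-state trough Cmin,ss = Cmax,ss·f ≈ 5.441 × 0.0722 ≈ 0.393 mg/L.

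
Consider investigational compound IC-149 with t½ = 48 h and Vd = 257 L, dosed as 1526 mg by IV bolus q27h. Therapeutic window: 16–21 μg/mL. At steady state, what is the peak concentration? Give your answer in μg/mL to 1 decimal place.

18.4 μg/mL

τ/t½ = 27/48 ≈ 0.5625, so fraction remaining f = (1/2)^(27/48) ≈ 0.6771.
Accumulation ratio R = 1/(1 − f) ≈ 1/0.3229 ≈ 3.0969.
Single-dose peak C₀ = D/Vd = 1526/257 ≈ 5.938 μg/mL.
Cmax,ss = C₀/(1 − f) ≈ 5.938/0.3229 ≈ 18.390 μg/mL.
Peak 18.4 μg/mL vs MTC 21 μg/mL: below toxic threshold.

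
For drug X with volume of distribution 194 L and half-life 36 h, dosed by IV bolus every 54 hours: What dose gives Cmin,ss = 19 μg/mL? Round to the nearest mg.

6740 mg

τ/t½ = 54/36 ≈ 1.5, so f = (1/2)^(54/36) ≈ 0.353553.
Cmin,ss = (D/Vd)·f/(1−f), so D = Cmin,ss·Vd·(1−f)/f.
D = 19 × 194 × (1−f)/f ≈ 19 × 194 × 1.82843 ≈ 6739.59 mg.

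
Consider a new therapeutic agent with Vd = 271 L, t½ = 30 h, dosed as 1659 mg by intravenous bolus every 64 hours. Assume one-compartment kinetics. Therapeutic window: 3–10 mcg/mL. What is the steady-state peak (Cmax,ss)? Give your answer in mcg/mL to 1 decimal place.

Over one 64-h interval, 64/30 ≈ 2.1333 half-lives elapse, leaving f ≈ 0.2279 of each dose.
At steady state, accumulation factor R = 1/(1 − e^(−kτ)) ≈ 1.2952.
Single-dose peak C₀ = D/Vd = 1659/271 ≈ 6.122 mcg/mL.
Cmax,ss = C₀/(1 − f) ≈ 6.122/0.7721 ≈ 7.929 mcg/mL.
Peak 7.9 mcg/mL vs MTC 10 mcg/mL: below toxic threshold.

7.9 mcg/mL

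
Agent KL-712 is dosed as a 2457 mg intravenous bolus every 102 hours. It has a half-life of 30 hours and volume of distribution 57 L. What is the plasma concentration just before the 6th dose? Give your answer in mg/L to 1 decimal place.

4.5 mg/L

f = (1/2)^(τ/t½) = (1/2)^(102/30) ≈ 0.0947.
C₀ = D/Vd = 2457/57 ≈ 43.105 mg/L.
Before the 6th dose, 5 doses have been given. Superposition: Cmin = C₀·(f + f² + … + f^5).
≈ 43.105 × (0.0947 + 0.0090 + 0.0008 + 0.0001 + 0.0000) ≈ 43.105 × 0.1046 ≈ 4.509 mg/L.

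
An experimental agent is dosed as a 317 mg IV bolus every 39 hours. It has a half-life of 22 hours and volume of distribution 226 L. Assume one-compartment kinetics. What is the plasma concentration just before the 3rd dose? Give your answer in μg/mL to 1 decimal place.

0.5 μg/mL

f = (1/2)^(τ/t½) = (1/2)^(39/22) ≈ 0.2927.
C₀ = D/Vd = 317/226 ≈ 1.403 μg/mL.
Before the 3rd dose, 2 doses have been given. Superposition: Cmin = C₀·(f + f²).
≈ 1.403 × (0.2927 + 0.0857) ≈ 1.403 × 0.3784 ≈ 0.531 μg/mL.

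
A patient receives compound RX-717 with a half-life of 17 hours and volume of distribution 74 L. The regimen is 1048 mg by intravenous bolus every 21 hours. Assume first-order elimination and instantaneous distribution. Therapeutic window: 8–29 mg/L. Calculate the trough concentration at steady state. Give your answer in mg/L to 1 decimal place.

Over one 21-h interval, 21/17 ≈ 1.2353 half-lives elapse, leaving f ≈ 0.4248 of each dose.
Single-dose peak C₀ = D/Vd = 1048/74 ≈ 14.162 mg/L.
Steady-state trough Cmin,ss = C₀·f/(1−f) ≈ 14.162 × 0.4248/0.5752 ≈ 10.459 mg/L.
Trough 10.5 mg/L vs MEC 8 mg/L: adequate.

10.5 mg/L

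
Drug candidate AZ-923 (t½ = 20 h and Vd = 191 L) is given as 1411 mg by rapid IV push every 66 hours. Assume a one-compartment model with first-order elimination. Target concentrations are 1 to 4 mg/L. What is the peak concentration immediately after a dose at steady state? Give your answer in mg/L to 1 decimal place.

8.2 mg/L

k = ln2/t½ = ln2/20 ≈ 0.034657 h⁻¹; fraction remaining f = e^(−kτ) = e^(−0.034657×66) ≈ 0.1015.
Accumulation ratio R = 1/(1 − f) ≈ 1/0.8985 ≈ 1.1130.
Each bolus raises the concentration by D/Vd = 1411/191 ≈ 7.387 mg/L.
Steady-state peak Cmax,ss = C₀·R ≈ 7.387 × 1.1130 ≈ 8.222 mg/L.
Peak 8.2 mg/L vs MTC 4 mg/L: exceeds toxic threshold.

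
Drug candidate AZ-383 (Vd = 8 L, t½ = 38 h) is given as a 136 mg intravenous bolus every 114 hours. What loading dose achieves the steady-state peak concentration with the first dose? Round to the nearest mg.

f = (1/2)^(114/38) ≈ 0.125000; accumulation ratio R = 1/(1−f) ≈ 1.14286.
Loading dose to hit Cmax,ss on first dose: D_load = D_maint·R ≈ 136 × 1.14286 ≈ 155.43 mg.

155 mg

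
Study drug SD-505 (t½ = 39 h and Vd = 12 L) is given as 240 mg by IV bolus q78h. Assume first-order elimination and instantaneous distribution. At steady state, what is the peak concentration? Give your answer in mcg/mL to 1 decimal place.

The dosing interval is 2 half-lives, so f = 2^(−2) = 0.25.
At steady state, R = 1/(1 − 0.25) = 4/3.
Single-dose peak C₀ = D/Vd = 240/12 = 20 mcg/mL.
Steady-state peak Cmax,ss = C₀·R = 20 × 4/3 ≈ 26.667 mcg/mL.

26.7 mcg/mL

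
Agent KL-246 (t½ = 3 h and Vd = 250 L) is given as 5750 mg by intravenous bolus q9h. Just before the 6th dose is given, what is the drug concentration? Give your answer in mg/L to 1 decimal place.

f = (1/2)^(τ/t½) = (1/2)^(9/3) ≈ 0.1250.
C₀ = D/Vd = 5750/250 ≈ 23.000 mg/L.
Before the 6th dose, 5 doses have been given. Superposition: Cmin = C₀·(f + f² + … + f^5).
≈ 23.000 × (0.1250 + 0.0156 + 0.0020 + 0.0002 + 0.0000) ≈ 23.000 × 0.1428 ≈ 3.284 mg/L.

3.3 mg/L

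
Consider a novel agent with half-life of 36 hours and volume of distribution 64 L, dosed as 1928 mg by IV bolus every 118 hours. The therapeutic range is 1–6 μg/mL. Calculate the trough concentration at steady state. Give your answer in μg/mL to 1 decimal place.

τ/t½ = 118/36 ≈ 3.2778, so fraction remaining f = (1/2)^(118/36) ≈ 0.1031.
At steady state, accumulation factor R = 1/(1 − e^(−kτ)) ≈ 1.1150.
Each bolus raises the concentration by D/Vd = 1928/64 ≈ 30.125 μg/mL.
Steady-state peak Cmax,ss = C₀·R ≈ 30.125 × 1.1150 ≈ 33.589 μg/mL.
Steady-state trough Cmin,ss = Cmax,ss·f ≈ 33.589 × 0.1031 ≈ 3.463 μg/mL.
Trough 3.5 μg/mL vs MEC 1 μg/mL: adequate.

3.5 μg/mL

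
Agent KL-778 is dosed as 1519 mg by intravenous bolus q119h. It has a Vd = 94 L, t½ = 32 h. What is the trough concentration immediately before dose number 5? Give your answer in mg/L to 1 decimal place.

f = (1/2)^(τ/t½) = (1/2)^(119/32) ≈ 0.0760.
C₀ = D/Vd = 1519/94 ≈ 16.160 mg/L.
Before the 5th dose, 4 doses have been given. Superposition: Cmin = C₀·(f + f² + … + f^4).
≈ 16.160 × (0.0760 + 0.0058 + 0.0004 + 0.0000) ≈ 16.160 × 0.0822 ≈ 1.328 mg/L.

1.3 mg/L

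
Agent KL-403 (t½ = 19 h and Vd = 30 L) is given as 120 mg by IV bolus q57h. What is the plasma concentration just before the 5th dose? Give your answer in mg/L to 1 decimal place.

f = (1/2)^(τ/t½) = (1/2)^(57/19) ≈ 0.1250.
C₀ = D/Vd = 120/30 ≈ 4.000 mg/L.
Before the 5th dose, 4 doses have been given. Superposition: Cmin = C₀·(f + f² + … + f^4).
≈ 4.000 × (0.1250 + 0.0156 + 0.0020 + 0.0002) ≈ 4.000 × 0.1428 ≈ 0.571 mg/L.

0.6 mg/L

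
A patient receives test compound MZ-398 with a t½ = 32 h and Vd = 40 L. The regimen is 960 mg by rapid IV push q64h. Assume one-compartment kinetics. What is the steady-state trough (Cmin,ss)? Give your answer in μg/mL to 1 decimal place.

8.0 μg/mL

τ = 64 h = 2 half-lives, so f = (1/2)^2 = 0.25.
At steady state, R = 1/(1 − 0.25) = 4/3.
Single-dose peak C₀ = D/Vd = 960/40 = 24 μg/mL.
Steady-state peak Cmax,ss = C₀·R = 24 × 4/3 ≈ 32.000 μg/mL.
Steady-state trough Cmin,ss = Cmax,ss·f ≈ 32.000 × 0.25 ≈ 8.000 μg/mL.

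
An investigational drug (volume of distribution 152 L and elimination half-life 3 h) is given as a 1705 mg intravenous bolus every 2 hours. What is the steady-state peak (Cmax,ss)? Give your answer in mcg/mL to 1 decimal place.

30.3 mcg/mL

Over one 2-h interval, 2/3 ≈ 0.66667 half-lives elapse, leaving f ≈ 0.6300 of each dose.
Accumulation ratio R = 1/(1 − f) ≈ 1/0.3700 ≈ 2.7027.
Single-dose peak C₀ = D/Vd = 1705/152 ≈ 11.217 mcg/mL.
Cmax,ss = C₀/(1 − f) ≈ 11.217/0.3700 ≈ 30.316 mcg/mL.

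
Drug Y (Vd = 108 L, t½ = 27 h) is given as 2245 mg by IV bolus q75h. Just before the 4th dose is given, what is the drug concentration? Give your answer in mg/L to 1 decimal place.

3.5 mg/L

f = (1/2)^(τ/t½) = (1/2)^(75/27) ≈ 0.1458.
C₀ = D/Vd = 2245/108 ≈ 20.787 mg/L.
Before the 4th dose, 3 doses have been given. Superposition: Cmin = C₀·(f + f² + … + f^3).
≈ 20.787 × (0.1458 + 0.0213 + 0.0031) ≈ 20.787 × 0.1702 ≈ 3.538 mg/L.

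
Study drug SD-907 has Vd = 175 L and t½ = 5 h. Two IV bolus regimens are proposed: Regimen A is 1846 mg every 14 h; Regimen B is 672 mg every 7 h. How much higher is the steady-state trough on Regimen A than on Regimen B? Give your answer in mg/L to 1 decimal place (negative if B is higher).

-0.6 mg/L

Regimen A: f = (1/2)^(14/5) ≈ 0.1436; Cmin,ss = (1846/175)·f/(1−f) ≈ 1.769 mg/L.
Regimen B: f = (1/2)^(7/5) ≈ 0.3789; Cmin,ss = (672/175)·f/(1−f) ≈ 2.343 mg/L.
Difference ≈ 1.769 − 2.343 ≈ -0.574 mg/L.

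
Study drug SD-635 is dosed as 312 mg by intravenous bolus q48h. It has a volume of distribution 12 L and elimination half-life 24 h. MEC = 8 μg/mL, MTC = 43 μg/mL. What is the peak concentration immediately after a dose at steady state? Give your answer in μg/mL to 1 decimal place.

τ = 48 h = 2 half-lives, so f = (1/2)^2 = 0.25.
At steady state, R = 1/(1 − 0.25) = 4/3.
Single-dose peak C₀ = D/Vd = 312/12 = 26 μg/mL.
Steady-state peak Cmax,ss = C₀·R = 26 × 4/3 ≈ 34.667 μg/mL.
Peak 34.7 μg/mL vs MTC 43 μg/mL: below toxic threshold.

34.7 μg/mL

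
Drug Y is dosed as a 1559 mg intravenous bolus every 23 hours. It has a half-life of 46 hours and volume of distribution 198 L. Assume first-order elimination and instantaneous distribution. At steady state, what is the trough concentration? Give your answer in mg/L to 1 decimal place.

τ/t½ = 23/46 ≈ 0.5, so fraction remaining f = (1/2)^(23/46) ≈ 0.7071.
At steady state, accumulation factor R = 1/(1 − e^(−kτ)) ≈ 3.4141.
Single-dose peak C₀ = D/Vd = 1559/198 ≈ 7.874 mg/L.
Steady-state peak Cmax,ss = C₀·R ≈ 7.874 × 3.4141 ≈ 26.883 mg/L.
One interval later, Cmin,ss = Cmax,ss·e^(−kτ) ≈ 26.883 × 0.7071 ≈ 19.009 mg/L.

19.0 mg/L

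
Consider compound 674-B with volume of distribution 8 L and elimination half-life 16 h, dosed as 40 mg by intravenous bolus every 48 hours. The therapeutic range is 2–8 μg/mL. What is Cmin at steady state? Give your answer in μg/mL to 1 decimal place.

The dosing interval is 3 half-lives, so f = 2^(−3) = 0.125.
At steady state, R = 1/(1 − 0.125) = 8/7.
Single-dose peak C₀ = D/Vd = 40/8 = 5 μg/mL.
Steady-state peak Cmax,ss = C₀·R = 5 × 8/7 ≈ 5.714 μg/mL.
Steady-state trough Cmin,ss = Cmax,ss·f ≈ 5.714 × 0.125 ≈ 0.714 μg/mL.
Trough 0.7 μg/mL vs MEC 2 μg/mL: subtherapeutic.

0.7 μg/mL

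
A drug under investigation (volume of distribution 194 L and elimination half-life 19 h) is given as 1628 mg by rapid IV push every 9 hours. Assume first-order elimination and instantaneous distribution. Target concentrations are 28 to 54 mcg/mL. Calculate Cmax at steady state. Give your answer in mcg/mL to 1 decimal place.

τ/t½ = 9/19 ≈ 0.47368, so fraction remaining f = (1/2)^(9/19) ≈ 0.7201.
At steady state, accumulation factor R = 1/(1 − e^(−kτ)) ≈ 3.5727.
Single-dose peak C₀ = D/Vd = 1628/194 ≈ 8.392 mcg/mL.
Cmax,ss = C₀/(1 − f) ≈ 8.392/0.2799 ≈ 29.982 mcg/mL.
Peak 30.0 mcg/mL vs MTC 54 mcg/mL: below toxic threshold.

30.0 mcg/mL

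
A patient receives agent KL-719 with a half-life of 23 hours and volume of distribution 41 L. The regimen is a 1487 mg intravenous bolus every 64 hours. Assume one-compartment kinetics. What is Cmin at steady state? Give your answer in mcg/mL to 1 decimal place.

τ/t½ = 64/23 ≈ 2.7826, so fraction remaining f = (1/2)^(64/23) ≈ 0.1453.
At steady state, accumulation factor R = 1/(1 − e^(−kτ)) ≈ 1.1700.
Each bolus raises the concentration by D/Vd = 1487/41 ≈ 36.268 mcg/mL.
Steady-state peak Cmax,ss = C₀·R ≈ 36.268 × 1.1700 ≈ 42.434 mcg/mL.
One interval later, Cmin,ss = Cmax,ss·e^(−kτ) ≈ 42.434 × 0.1453 ≈ 6.166 mcg/mL.

6.2 mcg/mL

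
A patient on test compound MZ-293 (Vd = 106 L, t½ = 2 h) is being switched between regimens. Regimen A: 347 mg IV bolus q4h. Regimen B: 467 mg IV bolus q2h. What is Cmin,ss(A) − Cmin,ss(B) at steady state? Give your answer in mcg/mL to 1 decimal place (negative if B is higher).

-3.3 mcg/mL

Regimen A: f = (1/2)^(4/2) ≈ 0.2500; Cmin,ss = (347/106)·f/(1−f) ≈ 1.091 mcg/mL.
Regimen B: f = (1/2)^(2/2) ≈ 0.5000; Cmin,ss = (467/106)·f/(1−f) ≈ 4.406 mcg/mL.
Difference ≈ 1.091 − 4.406 ≈ -3.315 mcg/mL.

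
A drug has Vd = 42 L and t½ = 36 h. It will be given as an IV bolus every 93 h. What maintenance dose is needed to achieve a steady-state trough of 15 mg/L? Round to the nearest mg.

3146 mg

τ/t½ = 93/36 ≈ 2.5833, so f = (1/2)^(93/36) ≈ 0.166855.
Cmin,ss = (D/Vd)·f/(1−f), so D = Cmin,ss·Vd·(1−f)/f.
D = 15 × 42 × (1−f)/f ≈ 15 × 42 × 4.99323 ≈ 3145.73 mg.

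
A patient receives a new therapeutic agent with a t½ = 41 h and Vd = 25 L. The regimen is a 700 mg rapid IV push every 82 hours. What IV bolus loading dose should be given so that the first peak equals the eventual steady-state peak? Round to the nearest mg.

f = (1/2)^(82/41) ≈ 0.250000; accumulation ratio R = 1/(1−f) ≈ 1.33333.
Loading dose to hit Cmax,ss on first dose: D_load = D_maint·R ≈ 700 × 1.33333 ≈ 933.33 mg.

933 mg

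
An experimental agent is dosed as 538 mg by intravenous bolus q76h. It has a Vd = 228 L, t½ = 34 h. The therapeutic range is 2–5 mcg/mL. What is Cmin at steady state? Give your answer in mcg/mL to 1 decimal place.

0.6 mcg/mL

τ/t½ = 76/34 ≈ 2.2353, so fraction remaining f = (1/2)^(76/34) ≈ 0.2124.
At steady state, accumulation factor R = 1/(1 − e^(−kτ)) ≈ 1.2697.
Each bolus raises the concentration by D/Vd = 538/228 ≈ 2.360 mcg/mL.
Cmax,ss = C₀/(1 − f) ≈ 2.360/0.7876 ≈ 2.996 mcg/mL.
One interval later, Cmin,ss = Cmax,ss·e^(−kτ) ≈ 2.996 × 0.2124 ≈ 0.636 mcg/mL.
Trough 0.6 mcg/mL vs MEC 2 mcg/mL: subtherapeutic.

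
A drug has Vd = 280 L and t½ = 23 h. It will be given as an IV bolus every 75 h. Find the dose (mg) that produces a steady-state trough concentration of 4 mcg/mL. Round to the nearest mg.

9616 mg

τ/t½ = 75/23 ≈ 3.2609, so f = (1/2)^(75/23) ≈ 0.104323.
Cmin,ss = (D/Vd)·f/(1−f), so D = Cmin,ss·Vd·(1−f)/f.
D = 4 × 280 × (1−f)/f ≈ 4 × 280 × 8.58561 ≈ 9615.88 mg.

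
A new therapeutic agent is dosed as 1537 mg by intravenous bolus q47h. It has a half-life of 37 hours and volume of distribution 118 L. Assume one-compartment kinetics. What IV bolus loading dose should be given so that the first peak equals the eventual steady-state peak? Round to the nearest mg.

f = (1/2)^(47/37) ≈ 0.414582; accumulation ratio R = 1/(1−f) ≈ 1.70818.
Loading dose to hit Cmax,ss on first dose: D_load = D_maint·R ≈ 1537 × 1.70818 ≈ 2625.47 mg.

2625 mg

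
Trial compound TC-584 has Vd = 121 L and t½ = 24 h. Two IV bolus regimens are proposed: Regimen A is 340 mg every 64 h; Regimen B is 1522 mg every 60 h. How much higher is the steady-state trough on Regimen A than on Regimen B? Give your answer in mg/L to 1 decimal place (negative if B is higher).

-2.2 mg/L

Regimen A: f = (1/2)^(64/24) ≈ 0.1575; Cmin,ss = (340/121)·f/(1−f) ≈ 0.525 mg/L.
Regimen B: f = (1/2)^(60/24) ≈ 0.1768; Cmin,ss = (1522/121)·f/(1−f) ≈ 2.702 mg/L.
Difference ≈ 0.525 − 2.702 ≈ -2.177 mg/L.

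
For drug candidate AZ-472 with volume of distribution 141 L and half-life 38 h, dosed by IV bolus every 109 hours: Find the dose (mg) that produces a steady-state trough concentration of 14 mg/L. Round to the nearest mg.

12441 mg

τ/t½ = 109/38 ≈ 2.8684, so f = (1/2)^(109/38) ≈ 0.136936.
Cmin,ss = (D/Vd)·f/(1−f), so D = Cmin,ss·Vd·(1−f)/f.
D = 14 × 141 × (1−f)/f ≈ 14 × 141 × 6.30268 ≈ 12441.49 mg.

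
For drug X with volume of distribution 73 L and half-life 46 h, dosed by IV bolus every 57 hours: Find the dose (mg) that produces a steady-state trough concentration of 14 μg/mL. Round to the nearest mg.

τ/t½ = 57/46 ≈ 1.2391, so f = (1/2)^(57/46) ≈ 0.423628.
Cmin,ss = (D/Vd)·f/(1−f), so D = Cmin,ss·Vd·(1−f)/f.
D = 14 × 73 × (1−f)/f ≈ 14 × 73 × 1.36056 ≈ 1390.49 mg.

1390 mg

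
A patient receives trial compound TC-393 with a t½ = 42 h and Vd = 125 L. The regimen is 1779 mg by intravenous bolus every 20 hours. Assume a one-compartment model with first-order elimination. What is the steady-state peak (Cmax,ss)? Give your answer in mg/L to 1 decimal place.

k = ln2/t½ = ln2/42 ≈ 0.016504 h⁻¹; fraction remaining f = e^(−kτ) = e^(−0.016504×20) ≈ 0.7189.
At steady state, accumulation factor R = 1/(1 − e^(−kτ)) ≈ 3.5575.
Each bolus raises the concentration by D/Vd = 1779/125 ≈ 14.232 mg/L.
Steady-state peak Cmax,ss = C₀·R ≈ 14.232 × 3.5575 ≈ 50.630 mg/L.

50.6 mg/L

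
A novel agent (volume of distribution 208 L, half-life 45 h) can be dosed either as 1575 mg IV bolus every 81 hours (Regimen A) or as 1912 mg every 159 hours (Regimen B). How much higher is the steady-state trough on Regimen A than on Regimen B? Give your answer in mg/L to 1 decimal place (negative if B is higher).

Regimen A: f = (1/2)^(81/45) ≈ 0.2872; Cmin,ss = (1575/208)·f/(1−f) ≈ 3.051 mg/L.
Regimen B: f = (1/2)^(159/45) ≈ 0.0864; Cmin,ss = (1912/208)·f/(1−f) ≈ 0.869 mg/L.
Difference ≈ 3.051 − 0.869 ≈ 2.182 mg/L.

2.2 mg/L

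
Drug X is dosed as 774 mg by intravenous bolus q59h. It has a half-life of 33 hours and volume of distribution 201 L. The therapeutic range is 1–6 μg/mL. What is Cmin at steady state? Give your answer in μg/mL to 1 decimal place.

k = ln2/t½ = ln2/33 ≈ 0.021004 h⁻¹; fraction remaining f = e^(−kτ) = e^(−0.021004×59) ≈ 0.2896.
Single-dose peak C₀ = D/Vd = 774/201 ≈ 3.851 μg/mL.
Steady-state trough Cmin,ss = C₀·f/(1−f) ≈ 3.851 × 0.2896/0.7104 ≈ 1.570 μg/mL.
Trough 1.6 μg/mL vs MEC 1 μg/mL: adequate.

1.6 μg/mL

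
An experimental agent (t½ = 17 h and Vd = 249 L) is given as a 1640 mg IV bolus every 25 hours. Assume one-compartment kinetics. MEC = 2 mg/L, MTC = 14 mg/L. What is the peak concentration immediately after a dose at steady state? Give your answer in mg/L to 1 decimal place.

10.3 mg/L

Over one 25-h interval, 25/17 ≈ 1.4706 half-lives elapse, leaving f ≈ 0.3608 of each dose.
Accumulation ratio R = 1/(1 − f) ≈ 1/0.6392 ≈ 1.5645.
Single-dose peak C₀ = D/Vd = 1640/249 ≈ 6.586 mg/L.
Steady-state peak Cmax,ss = C₀·R ≈ 6.586 × 1.5645 ≈ 10.304 mg/L.
Peak 10.3 mg/L vs MTC 14 mg/L: below toxic threshold.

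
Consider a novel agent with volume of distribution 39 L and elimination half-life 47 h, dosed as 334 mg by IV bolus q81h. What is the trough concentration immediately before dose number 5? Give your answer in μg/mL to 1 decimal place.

f = (1/2)^(τ/t½) = (1/2)^(81/47) ≈ 0.3028.
C₀ = D/Vd = 334/39 ≈ 8.564 μg/mL.
Before the 5th dose, 4 doses have been given. Superposition: Cmin = C₀·(f + f² + … + f^4).
≈ 8.564 × (0.3028 + 0.0917 + 0.0278 + 0.0084) ≈ 8.564 × 0.4307 ≈ 3.689 μg/mL.

3.7 μg/mL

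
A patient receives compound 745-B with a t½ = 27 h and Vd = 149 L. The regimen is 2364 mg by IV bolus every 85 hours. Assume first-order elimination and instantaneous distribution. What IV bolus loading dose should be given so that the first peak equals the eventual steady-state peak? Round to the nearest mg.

f = (1/2)^(85/27) ≈ 0.112801; accumulation ratio R = 1/(1−f) ≈ 1.12714.
Loading dose to hit Cmax,ss on first dose: D_load = D_maint·R ≈ 2364 × 1.12714 ≈ 2664.56 mg.

2665 mg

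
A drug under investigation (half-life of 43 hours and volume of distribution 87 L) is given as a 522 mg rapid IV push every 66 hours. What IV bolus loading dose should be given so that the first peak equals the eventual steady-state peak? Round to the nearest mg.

f = (1/2)^(66/43) ≈ 0.345107; accumulation ratio R = 1/(1−f) ≈ 1.52697.
Loading dose to hit Cmax,ss on first dose: D_load = D_maint·R ≈ 522 × 1.52697 ≈ 797.08 mg.

797 mg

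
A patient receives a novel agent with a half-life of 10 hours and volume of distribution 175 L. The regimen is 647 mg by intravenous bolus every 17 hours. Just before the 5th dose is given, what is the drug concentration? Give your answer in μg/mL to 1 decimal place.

f = (1/2)^(τ/t½) = (1/2)^(17/10) ≈ 0.3078.
C₀ = D/Vd = 647/175 ≈ 3.697 μg/mL.
Before the 5th dose, 4 doses have been given. Superposition: Cmin = C₀·(f + f² + … + f^4).
≈ 3.697 × (0.3078 + 0.0947 + 0.0292 + 0.0090) ≈ 3.697 × 0.4407 ≈ 1.629 μg/mL.

1.6 μg/mL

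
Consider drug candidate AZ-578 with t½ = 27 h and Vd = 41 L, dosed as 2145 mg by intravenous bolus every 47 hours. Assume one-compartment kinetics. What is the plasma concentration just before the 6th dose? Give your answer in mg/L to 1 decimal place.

22.3 mg/L

f = (1/2)^(τ/t½) = (1/2)^(47/27) ≈ 0.2992.
C₀ = D/Vd = 2145/41 ≈ 52.317 mg/L.
Before the 6th dose, 5 doses have been given. Superposition: Cmin = C₀·(f + f² + … + f^5).
≈ 52.317 × (0.2992 + 0.0895 + 0.0268 + 0.0080 + 0.0024) ≈ 52.317 × 0.4259 ≈ 22.282 mg/L.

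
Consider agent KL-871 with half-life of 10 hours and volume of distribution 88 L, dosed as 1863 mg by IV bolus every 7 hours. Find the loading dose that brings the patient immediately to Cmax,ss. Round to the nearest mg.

f = (1/2)^(7/10) ≈ 0.615572; accumulation ratio R = 1/(1−f) ≈ 2.60127.
Loading dose to hit Cmax,ss on first dose: D_load = D_maint·R ≈ 1863 × 2.60127 ≈ 4846.17 mg.

4846 mg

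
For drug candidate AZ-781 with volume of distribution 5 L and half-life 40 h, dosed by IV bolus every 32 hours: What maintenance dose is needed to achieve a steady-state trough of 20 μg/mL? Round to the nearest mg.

τ/t½ = 32/40 ≈ 0.8, so f = (1/2)^(32/40) ≈ 0.574349.
Cmin,ss = (D/Vd)·f/(1−f), so D = Cmin,ss·Vd·(1−f)/f.
D = 20 × 5 × (1−f)/f ≈ 20 × 5 × 0.74110 ≈ 74.11 mg.

74 mg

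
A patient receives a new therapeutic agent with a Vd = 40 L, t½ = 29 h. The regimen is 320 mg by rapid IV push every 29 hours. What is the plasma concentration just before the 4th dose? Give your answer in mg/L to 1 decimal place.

7.0 mg/L

f = (1/2)^(τ/t½) = (1/2)^(29/29) ≈ 0.5000.
C₀ = D/Vd = 320/40 ≈ 8.000 mg/L.
Before the 4th dose, 3 doses have been given. Superposition: Cmin = C₀·(f + f² + … + f^3).
≈ 8.000 × (0.5000 + 0.2500 + 0.1250) ≈ 8.000 × 0.8750 ≈ 7.000 mg/L.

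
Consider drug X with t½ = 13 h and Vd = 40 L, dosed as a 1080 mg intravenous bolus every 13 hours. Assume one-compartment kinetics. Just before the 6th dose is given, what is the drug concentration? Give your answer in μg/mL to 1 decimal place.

26.2 μg/mL

f = (1/2)^(τ/t½) = (1/2)^(13/13) ≈ 0.5000.
C₀ = D/Vd = 1080/40 ≈ 27.000 μg/mL.
Before the 6th dose, 5 doses have been given. Superposition: Cmin = C₀·(f + f² + … + f^5).
≈ 27.000 × (0.5000 + 0.2500 + 0.1250 + 0.0625 + 0.0313) ≈ 27.000 × 0.9688 ≈ 26.158 μg/mL.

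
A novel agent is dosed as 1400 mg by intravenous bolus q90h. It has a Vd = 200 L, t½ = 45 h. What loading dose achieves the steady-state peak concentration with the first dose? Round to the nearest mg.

1867 mg

f = (1/2)^(90/45) ≈ 0.250000; accumulation ratio R = 1/(1−f) ≈ 1.33333.
Loading dose to hit Cmax,ss on first dose: D_load = D_maint·R ≈ 1400 × 1.33333 ≈ 1866.66 mg.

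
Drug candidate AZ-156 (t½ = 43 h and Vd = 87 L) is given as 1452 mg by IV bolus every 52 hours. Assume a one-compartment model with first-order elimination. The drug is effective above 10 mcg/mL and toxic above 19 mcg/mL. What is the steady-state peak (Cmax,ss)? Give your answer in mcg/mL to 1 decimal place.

29.4 mcg/mL

k = ln2/t½ = ln2/43 ≈ 0.016120 h⁻¹; fraction remaining f = e^(−kτ) = e^(−0.016120×52) ≈ 0.4325.
Accumulation ratio R = 1/(1 − f) ≈ 1/0.5675 ≈ 1.7621.
Single-dose peak C₀ = D/Vd = 1452/87 ≈ 16.690 mcg/mL.
Steady-state peak Cmax,ss = C₀·R ≈ 16.690 × 1.7621 ≈ 29.409 mcg/mL.
Peak 29.4 mcg/mL vs MTC 19 mcg/mL: exceeds toxic threshold.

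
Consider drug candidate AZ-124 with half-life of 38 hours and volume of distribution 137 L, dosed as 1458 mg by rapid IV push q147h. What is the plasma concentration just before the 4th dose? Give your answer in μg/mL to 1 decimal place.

0.8 μg/mL

f = (1/2)^(τ/t½) = (1/2)^(147/38) ≈ 0.0685.
C₀ = D/Vd = 1458/137 ≈ 10.642 μg/mL.
Before the 4th dose, 3 doses have been given. Superposition: Cmin = C₀·(f + f² + … + f^3).
≈ 10.642 × (0.0685 + 0.0047 + 0.0003) ≈ 10.642 × 0.0735 ≈ 0.782 μg/mL.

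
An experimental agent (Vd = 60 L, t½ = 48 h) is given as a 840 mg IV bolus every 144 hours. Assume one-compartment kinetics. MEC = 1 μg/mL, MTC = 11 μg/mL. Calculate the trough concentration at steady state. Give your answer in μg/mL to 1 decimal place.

2.0 μg/mL

The dosing interval is 3 half-lives, so f = 2^(−3) = 0.125.
Accumulation ratio R = 1/(1 − f) = 1/0.875 = 8/7.
Single-dose peak C₀ = D/Vd = 840/60 = 14 μg/mL.
Steady-state peak Cmax,ss = C₀·R = 14 × 8/7 ≈ 16.000 μg/mL.
Steady-state trough Cmin,ss = Cmax,ss·f ≈ 16.000 × 0.125 ≈ 2.000 μg/mL.
Trough 2.0 μg/mL vs MEC 1 μg/mL: adequate.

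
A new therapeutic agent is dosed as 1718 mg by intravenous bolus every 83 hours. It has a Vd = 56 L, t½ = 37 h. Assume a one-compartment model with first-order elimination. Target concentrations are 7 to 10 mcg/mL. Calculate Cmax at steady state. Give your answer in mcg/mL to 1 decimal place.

k = ln2/t½ = ln2/37 ≈ 0.018734 h⁻¹; fraction remaining f = e^(−kτ) = e^(−0.018734×83) ≈ 0.2112.
At steady state, accumulation factor R = 1/(1 − e^(−kτ)) ≈ 1.2677.
Each bolus raises the concentration by D/Vd = 1718/56 ≈ 30.679 mcg/mL.
Steady-state peak Cmax,ss = C₀·R ≈ 30.679 × 1.2677 ≈ 38.892 mcg/mL.
Peak 38.9 mcg/mL vs MTC 10 mcg/mL: exceeds toxic threshold.

38.9 mcg/mL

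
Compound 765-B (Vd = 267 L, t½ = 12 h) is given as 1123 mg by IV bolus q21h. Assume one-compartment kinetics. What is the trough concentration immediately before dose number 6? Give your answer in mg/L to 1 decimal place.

1.8 mg/L

f = (1/2)^(τ/t½) = (1/2)^(21/12) ≈ 0.2973.
C₀ = D/Vd = 1123/267 ≈ 4.206 mg/L.
Before the 6th dose, 5 doses have been given. Superposition: Cmin = C₀·(f + f² + … + f^5).
≈ 4.206 × (0.2973 + 0.0884 + 0.0263 + 0.0078 + 0.0023) ≈ 4.206 × 0.4221 ≈ 1.775 mg/L.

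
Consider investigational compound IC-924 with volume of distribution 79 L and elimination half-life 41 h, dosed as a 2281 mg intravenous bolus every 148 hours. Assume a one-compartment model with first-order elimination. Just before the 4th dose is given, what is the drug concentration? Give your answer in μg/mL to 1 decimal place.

f = (1/2)^(τ/t½) = (1/2)^(148/41) ≈ 0.0819.
C₀ = D/Vd = 2281/79 ≈ 28.873 μg/mL.
Before the 4th dose, 3 doses have been given. Superposition: Cmin = C₀·(f + f² + … + f^3).
≈ 28.873 × (0.0819 + 0.0067 + 0.0005) ≈ 28.873 × 0.0891 ≈ 2.573 μg/mL.

2.6 μg/mL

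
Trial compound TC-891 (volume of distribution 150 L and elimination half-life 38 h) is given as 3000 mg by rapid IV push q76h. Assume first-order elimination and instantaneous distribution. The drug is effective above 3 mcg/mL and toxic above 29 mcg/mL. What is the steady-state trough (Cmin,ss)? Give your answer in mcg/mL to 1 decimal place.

6.7 mcg/mL

τ = 76 h = 2 half-lives, so f = (1/2)^2 = 0.25.
Accumulation ratio R = 1/(1 − f) = 1/0.75 = 4/3.
Single-dose peak C₀ = D/Vd = 3000/150 = 20 mcg/mL.
Steady-state peak Cmax,ss = C₀·R = 20 × 4/3 ≈ 26.667 mcg/mL.
Steady-state trough Cmin,ss = Cmax,ss·f ≈ 26.667 × 0.25 ≈ 6.667 mcg/mL.
Trough 6.7 mcg/mL vs MEC 3 mcg/mL: adequate.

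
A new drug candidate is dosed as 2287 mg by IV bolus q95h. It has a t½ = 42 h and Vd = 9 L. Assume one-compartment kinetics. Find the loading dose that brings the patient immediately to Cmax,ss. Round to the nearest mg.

f = (1/2)^(95/42) ≈ 0.208497; accumulation ratio R = 1/(1−f) ≈ 1.26342.
Loading dose to hit Cmax,ss on first dose: D_load = D_maint·R ≈ 2287 × 1.26342 ≈ 2889.44 mg.

2889 mg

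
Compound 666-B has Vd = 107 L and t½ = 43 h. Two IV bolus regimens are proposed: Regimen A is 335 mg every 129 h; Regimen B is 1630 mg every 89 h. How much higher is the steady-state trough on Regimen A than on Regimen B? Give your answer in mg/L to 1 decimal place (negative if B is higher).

-4.3 mg/L

Regimen A: f = (1/2)^(129/43) ≈ 0.1250; Cmin,ss = (335/107)·f/(1−f) ≈ 0.447 mg/L.
Regimen B: f = (1/2)^(89/43) ≈ 0.2382; Cmin,ss = (1630/107)·f/(1−f) ≈ 4.763 mg/L.
Difference ≈ 0.447 − 4.763 ≈ -4.316 mg/L.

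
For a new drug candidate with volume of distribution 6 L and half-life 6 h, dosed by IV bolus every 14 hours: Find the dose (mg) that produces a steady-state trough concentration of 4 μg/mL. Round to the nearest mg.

τ/t½ = 14/6 ≈ 2.3333, so f = (1/2)^(14/6) ≈ 0.198425.
Cmin,ss = (D/Vd)·f/(1−f), so D = Cmin,ss·Vd·(1−f)/f.
D = 4 × 6 × (1−f)/f ≈ 4 × 6 × 4.03969 ≈ 96.95 mg.

97 mg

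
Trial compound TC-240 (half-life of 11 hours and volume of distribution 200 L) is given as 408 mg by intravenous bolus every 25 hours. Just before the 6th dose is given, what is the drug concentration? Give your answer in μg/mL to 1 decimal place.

f = (1/2)^(τ/t½) = (1/2)^(25/11) ≈ 0.2069.
C₀ = D/Vd = 408/200 ≈ 2.040 μg/mL.
Before the 6th dose, 5 doses have been given. Superposition: Cmin = C₀·(f + f² + … + f^5).
≈ 2.040 × (0.2069 + 0.0428 + 0.0089 + 0.0018 + 0.0004) ≈ 2.040 × 0.2608 ≈ 0.532 μg/mL.

0.5 μg/mL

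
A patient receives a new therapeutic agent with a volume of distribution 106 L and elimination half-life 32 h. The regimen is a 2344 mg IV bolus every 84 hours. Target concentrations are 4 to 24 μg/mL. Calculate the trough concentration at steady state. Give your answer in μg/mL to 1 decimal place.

τ/t½ = 84/32 ≈ 2.625, so fraction remaining f = (1/2)^(84/32) ≈ 0.1621.
Accumulation ratio R = 1/(1 − f) ≈ 1/0.8379 ≈ 1.1935.
Each bolus raises the concentration by D/Vd = 2344/106 ≈ 22.113 μg/mL.
Steady-state peak Cmax,ss = C₀·R ≈ 22.113 × 1.1935 ≈ 26.392 μg/mL.
One interval later, Cmin,ss = Cmax,ss·e^(−kτ) ≈ 26.392 × 0.1621 ≈ 4.278 μg/mL.
Trough 4.3 μg/mL vs MEC 4 μg/mL: adequate.

4.3 μg/mL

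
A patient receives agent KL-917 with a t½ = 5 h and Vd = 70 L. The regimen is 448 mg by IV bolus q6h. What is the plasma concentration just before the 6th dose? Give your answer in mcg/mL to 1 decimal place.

f = (1/2)^(τ/t½) = (1/2)^(6/5) ≈ 0.4353.
C₀ = D/Vd = 448/70 ≈ 6.400 mcg/mL.
Before the 6th dose, 5 doses have been given. Superposition: Cmin = C₀·(f + f² + … + f^5).
≈ 6.400 × (0.4353 + 0.1895 + 0.0825 + 0.0359 + 0.0156) ≈ 6.400 × 0.7588 ≈ 4.856 mcg/mL.

4.9 mcg/mL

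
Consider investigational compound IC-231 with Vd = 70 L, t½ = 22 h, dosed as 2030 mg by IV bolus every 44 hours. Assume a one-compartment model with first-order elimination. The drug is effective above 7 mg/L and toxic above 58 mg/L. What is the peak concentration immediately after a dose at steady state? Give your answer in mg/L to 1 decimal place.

The dosing interval is 2 half-lives, so f = 2^(−2) = 0.25.
Accumulation ratio R = 1/(1 − f) = 1/0.75 = 4/3.
Single-dose peak C₀ = D/Vd = 2030/70 = 29 mg/L.
Steady-state peak Cmax,ss = C₀·R = 29 × 4/3 ≈ 38.667 mg/L.
Peak 38.7 mg/L vs MTC 58 mg/L: below toxic threshold.

38.7 mg/L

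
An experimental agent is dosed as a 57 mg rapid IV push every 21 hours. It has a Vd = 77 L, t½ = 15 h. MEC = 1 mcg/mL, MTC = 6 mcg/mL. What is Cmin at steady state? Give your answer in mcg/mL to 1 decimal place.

0.5 mcg/mL

k = ln2/t½ = ln2/15 ≈ 0.046210 h⁻¹; fraction remaining f = e^(−kτ) = e^(−0.046210×21) ≈ 0.3789.
Accumulation ratio R = 1/(1 − f) ≈ 1/0.6211 ≈ 1.6100.
Single-dose peak C₀ = D/Vd = 57/77 ≈ 0.740 mcg/mL.
Cmax,ss = C₀/(1 − f) ≈ 0.740/0.6211 ≈ 1.191 mcg/mL.
Steady-state trough Cmin,ss = Cmax,ss·f ≈ 1.191 × 0.3789 ≈ 0.451 mcg/mL.
Trough 0.5 mcg/mL vs MEC 1 mcg/mL: subtherapeutic.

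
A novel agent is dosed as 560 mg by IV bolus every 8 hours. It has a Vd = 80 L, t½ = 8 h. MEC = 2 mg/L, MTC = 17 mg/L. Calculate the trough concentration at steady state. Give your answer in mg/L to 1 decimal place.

7.0 mg/L

The dosing interval is 1 half-life, so f = 2^(−1) = 0.5.
At steady state, R = 1/(1 − 0.5) = 2/1.
Single-dose peak C₀ = D/Vd = 560/80 = 7 mg/L.
Steady-state peak Cmax,ss = C₀·R = 7 × 2/1 ≈ 14.000 mg/L.
Steady-state trough Cmin,ss = Cmax,ss·f ≈ 14.000 × 0.5 ≈ 7.000 mg/L.
Trough 7.0 mg/L vs MEC 2 mg/L: adequate.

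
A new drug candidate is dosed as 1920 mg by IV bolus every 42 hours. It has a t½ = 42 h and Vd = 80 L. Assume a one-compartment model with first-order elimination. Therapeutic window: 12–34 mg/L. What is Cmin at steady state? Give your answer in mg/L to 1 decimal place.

τ = 42 h = 1 half-life, so f = (1/2)^1 = 0.5.
Accumulation ratio R = 1/(1 − f) = 1/0.5 = 2/1.
Single-dose peak C₀ = D/Vd = 1920/80 = 24 mg/L.
Steady-state peak Cmax,ss = C₀·R = 24 × 2/1 ≈ 48.000 mg/L.
Steady-state trough Cmin,ss = Cmax,ss·f ≈ 48.000 × 0.5 ≈ 24.000 mg/L.
Trough 24.0 mg/L vs MEC 12 mg/L: adequate.

24.0 mg/L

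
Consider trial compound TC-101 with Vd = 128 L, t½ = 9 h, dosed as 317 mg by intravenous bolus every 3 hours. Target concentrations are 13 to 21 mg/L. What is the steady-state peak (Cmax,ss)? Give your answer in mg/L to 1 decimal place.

12.0 mg/L

τ/t½ = 3/9 ≈ 0.33333, so fraction remaining f = (1/2)^(3/9) ≈ 0.7937.
At steady state, accumulation factor R = 1/(1 − e^(−kτ)) ≈ 4.8473.
Single-dose peak C₀ = D/Vd = 317/128 ≈ 2.477 mg/L.
Cmax,ss = C₀/(1 − f) ≈ 2.477/0.2063 ≈ 12.007 mg/L.
Peak 12.0 mg/L vs MTC 21 mg/L: below toxic threshold.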